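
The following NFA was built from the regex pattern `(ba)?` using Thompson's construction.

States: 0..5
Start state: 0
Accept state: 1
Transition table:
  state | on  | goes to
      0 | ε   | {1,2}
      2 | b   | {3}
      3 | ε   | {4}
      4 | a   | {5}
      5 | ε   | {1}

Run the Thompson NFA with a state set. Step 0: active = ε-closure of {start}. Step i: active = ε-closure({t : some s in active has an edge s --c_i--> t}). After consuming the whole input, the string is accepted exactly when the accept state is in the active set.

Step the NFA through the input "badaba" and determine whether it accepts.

Answer: REJECT

Derivation:
start: ε-closure({0}) = {0,1,2}
'b' @ 1: {3,4}
'a' @ 2: {1,5}  (accept∈set)
'd' @ 3: {}  — dead — no transitions
rest 'aba' ignored (set empty)
final: {}; accept 1 not in set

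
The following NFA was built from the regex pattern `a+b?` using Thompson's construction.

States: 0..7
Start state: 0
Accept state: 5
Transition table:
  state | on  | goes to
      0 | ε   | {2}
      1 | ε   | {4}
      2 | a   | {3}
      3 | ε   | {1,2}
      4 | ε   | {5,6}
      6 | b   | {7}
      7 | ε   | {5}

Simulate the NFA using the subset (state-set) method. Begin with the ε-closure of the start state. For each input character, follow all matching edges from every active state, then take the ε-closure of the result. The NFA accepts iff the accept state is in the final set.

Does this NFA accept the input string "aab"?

Answer: ACCEPT

Trace:
start: ε-closure({0}) = {0,2}
'a' @ 1: {1,2,3,4,5,6}  ✓accept
'a' @ 2: {1,2,3,4,5,6}  ✓accept
'b' @ 3: {5,7}  ✓accept
end set {5,7} — state 5 in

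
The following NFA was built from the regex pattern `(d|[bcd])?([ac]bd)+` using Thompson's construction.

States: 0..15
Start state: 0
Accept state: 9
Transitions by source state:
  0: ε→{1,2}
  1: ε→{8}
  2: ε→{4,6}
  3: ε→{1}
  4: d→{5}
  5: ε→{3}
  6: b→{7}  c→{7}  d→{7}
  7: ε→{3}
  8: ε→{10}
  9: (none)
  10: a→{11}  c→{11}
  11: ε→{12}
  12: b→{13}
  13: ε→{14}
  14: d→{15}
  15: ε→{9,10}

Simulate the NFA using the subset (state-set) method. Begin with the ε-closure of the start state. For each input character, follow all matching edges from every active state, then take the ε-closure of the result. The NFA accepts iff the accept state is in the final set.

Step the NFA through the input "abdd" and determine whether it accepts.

Answer: REJECT

Steps:
start: ε-closure({0}) = {0,1,2,4,6,8,10}
'a' @ 1: {11,12}
'b' @ 2: {13,14}
'd' @ 3: {9,10,15}  [accepting]
'd' @ 4: {}  — dead — no transitions
final: {}; accept 9 not in set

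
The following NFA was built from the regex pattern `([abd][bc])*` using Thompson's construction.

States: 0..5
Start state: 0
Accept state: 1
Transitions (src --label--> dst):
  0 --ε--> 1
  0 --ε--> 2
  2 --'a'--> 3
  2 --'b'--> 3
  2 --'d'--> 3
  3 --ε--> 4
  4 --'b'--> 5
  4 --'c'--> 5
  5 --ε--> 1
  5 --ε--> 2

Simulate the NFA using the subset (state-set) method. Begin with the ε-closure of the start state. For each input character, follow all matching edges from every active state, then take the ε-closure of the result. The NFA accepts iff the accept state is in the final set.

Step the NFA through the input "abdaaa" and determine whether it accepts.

S₀ = ε-closure({0}) = {0,1,2}
'a' @ 1: {3,4}
'b' @ 2: {1,2,5}  [accepting]
'd' @ 3: {3,4}
'a' @ 4: {}  — no active states
rest 'aa' ignored (set empty)
after full input: {}  (accept=1 not in)

Answer: REJECT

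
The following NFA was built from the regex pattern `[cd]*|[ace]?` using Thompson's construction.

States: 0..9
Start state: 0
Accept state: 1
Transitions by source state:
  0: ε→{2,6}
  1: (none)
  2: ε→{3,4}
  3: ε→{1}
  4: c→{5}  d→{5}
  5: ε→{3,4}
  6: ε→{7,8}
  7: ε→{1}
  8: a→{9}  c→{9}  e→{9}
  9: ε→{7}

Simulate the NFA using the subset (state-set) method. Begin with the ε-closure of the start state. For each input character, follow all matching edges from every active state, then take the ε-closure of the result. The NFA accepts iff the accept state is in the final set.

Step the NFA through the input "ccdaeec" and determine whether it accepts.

start: ε-closure({0}) = {0,1,2,3,4,6,7,8}
'c' @ 1: {1,3,4,5,7,9}  [accepting]
'c' @ 2: {1,3,4,5}  [accepting]
'd' @ 3: {1,3,4,5}  [accepting]
'a' @ 4: {}  — dead — no transitions
rest 'eec' ignored (set empty)
after full input: {}  (accept=1 not in)

Answer: REJECT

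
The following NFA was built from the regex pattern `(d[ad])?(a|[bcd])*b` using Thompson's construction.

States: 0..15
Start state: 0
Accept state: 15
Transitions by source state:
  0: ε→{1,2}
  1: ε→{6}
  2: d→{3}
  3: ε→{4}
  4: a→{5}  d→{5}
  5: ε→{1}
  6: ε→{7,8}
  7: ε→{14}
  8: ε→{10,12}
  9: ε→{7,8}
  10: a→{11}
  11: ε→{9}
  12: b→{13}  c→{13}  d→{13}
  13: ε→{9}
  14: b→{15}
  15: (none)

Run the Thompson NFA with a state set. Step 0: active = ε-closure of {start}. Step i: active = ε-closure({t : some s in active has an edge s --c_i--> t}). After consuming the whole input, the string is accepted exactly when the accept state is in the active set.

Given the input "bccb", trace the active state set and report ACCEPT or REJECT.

Answer: ACCEPT

Steps:
S₀ = ε-closure({0}) = {0,1,2,6,7,8,10,12,14}
'b' @ 1: {7,8,9,10,12,13,14,15}  [accepting]
'c' @ 2: {7,8,9,10,12,13,14}
'c' @ 3: {7,8,9,10,12,13,14}
'b' @ 4: {7,8,9,10,12,13,14,15}  [accepting]
final: {7,8,9,10,12,13,14,15}; accept 15 in set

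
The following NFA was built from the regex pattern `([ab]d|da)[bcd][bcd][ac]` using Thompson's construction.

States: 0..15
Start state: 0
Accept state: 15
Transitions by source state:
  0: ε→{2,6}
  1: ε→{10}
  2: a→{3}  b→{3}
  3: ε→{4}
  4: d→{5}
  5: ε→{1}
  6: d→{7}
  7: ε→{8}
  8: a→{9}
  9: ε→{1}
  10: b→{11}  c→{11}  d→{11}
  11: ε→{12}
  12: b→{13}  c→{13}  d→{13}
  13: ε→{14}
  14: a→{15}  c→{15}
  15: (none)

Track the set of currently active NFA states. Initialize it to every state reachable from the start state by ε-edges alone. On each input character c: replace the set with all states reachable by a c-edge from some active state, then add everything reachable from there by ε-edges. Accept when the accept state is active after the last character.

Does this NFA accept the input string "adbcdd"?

start: ε-closure({0}) = {0,2,6}
'a' @ 1: {3,4}
'd' @ 2: {1,5,10}
'b' @ 3: {11,12}
'c' @ 4: {13,14}
'd' @ 5: {}  — dead — no transitions
rest 'd' ignored (set empty)
final: {}; accept 15 not in set

Answer: REJECT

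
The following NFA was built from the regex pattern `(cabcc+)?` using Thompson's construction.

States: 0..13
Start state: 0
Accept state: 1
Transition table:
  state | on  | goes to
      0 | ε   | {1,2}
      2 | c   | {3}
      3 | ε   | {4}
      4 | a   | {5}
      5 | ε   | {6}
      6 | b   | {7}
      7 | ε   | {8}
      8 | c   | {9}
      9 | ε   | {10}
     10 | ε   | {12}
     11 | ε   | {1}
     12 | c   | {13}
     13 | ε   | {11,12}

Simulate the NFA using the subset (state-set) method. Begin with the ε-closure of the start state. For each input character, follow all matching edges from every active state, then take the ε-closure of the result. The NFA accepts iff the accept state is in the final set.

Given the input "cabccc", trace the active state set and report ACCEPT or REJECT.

Answer: ACCEPT

Trace:
start: ε-closure({0}) = {0,1,2}
'c' @ 1: {3,4}
'a' @ 2: {5,6}
'b' @ 3: {7,8}
'c' @ 4: {9,10,12}
'c' @ 5: {1,11,12,13}  ✓accept
'c' @ 6: {1,11,12,13}  ✓accept
final: {1,11,12,13}; accept 1 in set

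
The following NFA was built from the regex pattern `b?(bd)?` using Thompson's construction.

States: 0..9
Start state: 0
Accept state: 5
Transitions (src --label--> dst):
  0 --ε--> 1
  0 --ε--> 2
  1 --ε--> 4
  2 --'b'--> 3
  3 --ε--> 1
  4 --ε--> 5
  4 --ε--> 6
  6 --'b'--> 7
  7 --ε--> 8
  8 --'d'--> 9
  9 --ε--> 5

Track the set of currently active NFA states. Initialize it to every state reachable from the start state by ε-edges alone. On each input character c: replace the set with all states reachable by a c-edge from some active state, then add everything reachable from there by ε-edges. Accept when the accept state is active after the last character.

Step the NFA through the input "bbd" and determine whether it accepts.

Answer: ACCEPT

Steps:
start: ε-closure({0}) = {0,1,2,4,5,6}
'b' @ 1: {1,3,4,5,6,7,8}  ✓accept
'b' @ 2: {7,8}
'd' @ 3: {5,9}  ✓accept
final: {5,9}; accept 5 in set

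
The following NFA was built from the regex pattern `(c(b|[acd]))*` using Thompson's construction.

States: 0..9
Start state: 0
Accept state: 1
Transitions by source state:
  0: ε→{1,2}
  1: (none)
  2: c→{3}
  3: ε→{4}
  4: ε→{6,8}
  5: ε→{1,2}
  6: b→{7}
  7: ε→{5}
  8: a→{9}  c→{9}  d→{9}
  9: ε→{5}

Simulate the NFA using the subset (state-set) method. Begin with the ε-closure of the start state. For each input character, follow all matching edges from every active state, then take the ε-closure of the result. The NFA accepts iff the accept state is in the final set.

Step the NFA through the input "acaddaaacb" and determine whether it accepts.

initial (ε-close {0}): {0,1,2}
'a' @ 1: {}  — no active states
rest 'caddaaacb' ignored (set empty)
after full input: {}  (accept=1 not in)

Answer: REJECT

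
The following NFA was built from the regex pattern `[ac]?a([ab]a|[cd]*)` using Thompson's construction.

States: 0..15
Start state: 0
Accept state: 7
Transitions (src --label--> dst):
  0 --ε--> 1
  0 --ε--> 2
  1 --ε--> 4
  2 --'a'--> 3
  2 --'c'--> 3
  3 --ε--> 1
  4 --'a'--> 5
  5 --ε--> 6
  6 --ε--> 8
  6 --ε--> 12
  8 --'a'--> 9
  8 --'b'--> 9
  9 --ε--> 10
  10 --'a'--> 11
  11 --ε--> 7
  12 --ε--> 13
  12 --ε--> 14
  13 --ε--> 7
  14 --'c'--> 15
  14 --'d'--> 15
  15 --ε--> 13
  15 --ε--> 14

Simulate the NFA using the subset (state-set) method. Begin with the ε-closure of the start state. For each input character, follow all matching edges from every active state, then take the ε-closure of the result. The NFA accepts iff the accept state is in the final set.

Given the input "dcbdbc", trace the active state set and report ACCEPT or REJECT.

S₀ = ε-closure({0}) = {0,1,2,4}
'd' @ 1: {}  — state set empty
rest 'cbdbc' ignored (set empty)
after full input: {}  (accept=7 not in)

Answer: REJECT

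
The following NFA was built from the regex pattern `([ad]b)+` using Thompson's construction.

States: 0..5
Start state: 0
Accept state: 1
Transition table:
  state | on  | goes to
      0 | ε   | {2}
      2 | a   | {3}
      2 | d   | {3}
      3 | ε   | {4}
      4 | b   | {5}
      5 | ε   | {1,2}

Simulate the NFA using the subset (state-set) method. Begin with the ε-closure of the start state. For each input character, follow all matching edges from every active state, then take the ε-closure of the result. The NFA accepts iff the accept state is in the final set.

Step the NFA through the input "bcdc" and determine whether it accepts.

Answer: REJECT

Trace:
start: ε-closure({0}) = {0,2}
'b' @ 1: {}  — state set empty
rest 'cdc' ignored (set empty)
after full input: {}  (accept=1 not in)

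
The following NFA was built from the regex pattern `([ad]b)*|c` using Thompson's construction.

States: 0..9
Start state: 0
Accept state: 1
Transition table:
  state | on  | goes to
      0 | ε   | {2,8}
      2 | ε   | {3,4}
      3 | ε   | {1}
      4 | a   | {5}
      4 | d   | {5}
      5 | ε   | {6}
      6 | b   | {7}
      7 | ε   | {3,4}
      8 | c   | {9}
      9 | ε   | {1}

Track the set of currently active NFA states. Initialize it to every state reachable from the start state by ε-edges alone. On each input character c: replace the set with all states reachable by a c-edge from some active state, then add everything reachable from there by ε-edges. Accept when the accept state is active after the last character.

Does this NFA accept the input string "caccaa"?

Answer: REJECT

Derivation:
S₀ = ε-closure({0}) = {0,1,2,3,4,8}
'c' @ 1: {1,9}  (accept∈set)
'a' @ 2: {}  — no active states
rest 'ccaa' ignored (set empty)
after full input: {}  (accept=1 not in)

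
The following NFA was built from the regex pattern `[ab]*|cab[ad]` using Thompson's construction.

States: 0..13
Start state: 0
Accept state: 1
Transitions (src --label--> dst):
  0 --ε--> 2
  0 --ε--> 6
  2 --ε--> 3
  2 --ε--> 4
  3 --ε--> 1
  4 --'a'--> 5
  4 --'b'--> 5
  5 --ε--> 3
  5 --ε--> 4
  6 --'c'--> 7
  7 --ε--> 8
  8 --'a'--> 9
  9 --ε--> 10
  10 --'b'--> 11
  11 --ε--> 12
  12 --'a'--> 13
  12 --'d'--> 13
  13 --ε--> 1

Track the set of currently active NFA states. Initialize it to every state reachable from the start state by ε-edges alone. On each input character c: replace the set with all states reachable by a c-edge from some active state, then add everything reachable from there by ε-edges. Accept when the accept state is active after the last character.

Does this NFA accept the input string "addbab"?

start: ε-closure({0}) = {0,1,2,3,4,6}
'a' @ 1: {1,3,4,5}  ✓accept
'd' @ 2: {}  — no active states
rest 'dbab' ignored (set empty)
after full input: {}  (accept=1 not in)

Answer: REJECT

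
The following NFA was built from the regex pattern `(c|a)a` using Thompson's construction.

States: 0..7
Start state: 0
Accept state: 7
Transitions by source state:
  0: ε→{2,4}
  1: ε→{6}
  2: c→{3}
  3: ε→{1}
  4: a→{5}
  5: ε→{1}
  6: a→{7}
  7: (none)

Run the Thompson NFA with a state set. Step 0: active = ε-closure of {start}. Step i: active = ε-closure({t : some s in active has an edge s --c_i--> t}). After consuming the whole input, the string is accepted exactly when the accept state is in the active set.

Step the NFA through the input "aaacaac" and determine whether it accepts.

S₀ = ε-closure({0}) = {0,2,4}
'a' @ 1: {1,5,6}
'a' @ 2: {7}  [accepting]
'a' @ 3: {}  — dead — no transitions
rest 'caac' ignored (set empty)
end set {} — state 7 not in

Answer: REJECT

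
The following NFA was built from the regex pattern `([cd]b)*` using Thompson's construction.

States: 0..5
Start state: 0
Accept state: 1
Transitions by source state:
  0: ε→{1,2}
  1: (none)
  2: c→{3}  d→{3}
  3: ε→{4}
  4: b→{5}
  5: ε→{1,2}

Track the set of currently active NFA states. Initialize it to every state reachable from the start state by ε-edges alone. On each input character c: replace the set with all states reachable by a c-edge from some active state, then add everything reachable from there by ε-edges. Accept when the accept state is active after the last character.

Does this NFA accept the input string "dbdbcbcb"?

S₀ = ε-closure({0}) = {0,1,2}
'd' @ 1: {3,4}
'b' @ 2: {1,2,5}  (accept∈set)
'd' @ 3: {3,4}
'b' @ 4: {1,2,5}  (accept∈set)
'c' @ 5: {3,4}
'b' @ 6: {1,2,5}  (accept∈set)
'c' @ 7: {3,4}
'b' @ 8: {1,2,5}  (accept∈set)
end set {1,2,5} — state 1 in

Answer: ACCEPT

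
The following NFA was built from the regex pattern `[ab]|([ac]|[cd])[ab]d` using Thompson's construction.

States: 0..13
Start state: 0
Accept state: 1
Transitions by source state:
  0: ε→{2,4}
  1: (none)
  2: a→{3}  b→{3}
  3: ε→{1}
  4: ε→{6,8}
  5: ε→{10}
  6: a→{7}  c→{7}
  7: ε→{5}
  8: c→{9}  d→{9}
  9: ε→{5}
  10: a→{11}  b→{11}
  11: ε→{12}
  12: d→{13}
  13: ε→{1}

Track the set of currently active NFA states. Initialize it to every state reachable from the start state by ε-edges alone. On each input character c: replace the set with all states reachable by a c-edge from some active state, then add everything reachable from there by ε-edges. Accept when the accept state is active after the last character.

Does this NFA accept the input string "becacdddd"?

S₀ = ε-closure({0}) = {0,2,4,6,8}
'b' @ 1: {1,3}  [accepting]
'e' @ 2: {}  — dead — no transitions
rest 'cacdddd' ignored (set empty)
final: {}; accept 1 not in set

Answer: REJECT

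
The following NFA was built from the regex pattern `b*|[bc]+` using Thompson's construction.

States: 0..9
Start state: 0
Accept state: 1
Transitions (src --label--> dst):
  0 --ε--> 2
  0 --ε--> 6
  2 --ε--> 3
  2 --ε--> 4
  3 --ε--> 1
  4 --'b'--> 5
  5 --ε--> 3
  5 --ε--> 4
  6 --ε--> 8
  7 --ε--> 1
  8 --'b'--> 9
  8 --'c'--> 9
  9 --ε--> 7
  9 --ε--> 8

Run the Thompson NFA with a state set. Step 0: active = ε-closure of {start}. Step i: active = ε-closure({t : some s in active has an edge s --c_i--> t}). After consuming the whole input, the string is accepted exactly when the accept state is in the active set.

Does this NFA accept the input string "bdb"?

initial (ε-close {0}): {0,1,2,3,4,6,8}
'b' @ 1: {1,3,4,5,7,8,9}  (accept∈set)
'd' @ 2: {}  — no active states
rest 'b' ignored (set empty)
final: {}; accept 1 not in set

Answer: REJECT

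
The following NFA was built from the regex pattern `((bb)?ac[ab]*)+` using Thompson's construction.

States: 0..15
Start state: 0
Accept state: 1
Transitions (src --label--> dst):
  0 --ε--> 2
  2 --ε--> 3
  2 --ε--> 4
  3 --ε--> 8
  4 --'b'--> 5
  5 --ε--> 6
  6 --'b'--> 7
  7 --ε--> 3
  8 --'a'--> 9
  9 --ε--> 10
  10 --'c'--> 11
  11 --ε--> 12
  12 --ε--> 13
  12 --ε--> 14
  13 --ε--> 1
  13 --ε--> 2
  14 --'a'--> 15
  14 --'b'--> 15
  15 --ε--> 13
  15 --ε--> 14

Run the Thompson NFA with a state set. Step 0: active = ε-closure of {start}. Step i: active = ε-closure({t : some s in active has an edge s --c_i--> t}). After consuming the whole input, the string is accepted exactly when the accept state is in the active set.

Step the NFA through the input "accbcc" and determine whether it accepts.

S₀ = ε-closure({0}) = {0,2,3,4,8}
'a' @ 1: {9,10}
'c' @ 2: {1,2,3,4,8,11,12,13,14}  [accepting]
'c' @ 3: {}  — dead — no transitions
rest 'bcc' ignored (set empty)
after full input: {}  (accept=1 not in)

Answer: REJECT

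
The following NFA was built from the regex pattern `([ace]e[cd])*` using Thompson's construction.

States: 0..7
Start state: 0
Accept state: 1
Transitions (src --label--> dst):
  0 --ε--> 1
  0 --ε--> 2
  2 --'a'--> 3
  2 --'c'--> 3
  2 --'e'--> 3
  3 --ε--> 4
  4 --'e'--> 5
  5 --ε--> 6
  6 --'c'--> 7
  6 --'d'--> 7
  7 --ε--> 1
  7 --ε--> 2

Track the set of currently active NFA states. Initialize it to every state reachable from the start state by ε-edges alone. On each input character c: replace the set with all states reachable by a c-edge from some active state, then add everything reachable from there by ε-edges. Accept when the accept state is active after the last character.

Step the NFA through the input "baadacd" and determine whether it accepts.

start: ε-closure({0}) = {0,1,2}
'b' @ 1: {}  — dead — no transitions
rest 'aadacd' ignored (set empty)
final: {}; accept 1 not in set

Answer: REJECT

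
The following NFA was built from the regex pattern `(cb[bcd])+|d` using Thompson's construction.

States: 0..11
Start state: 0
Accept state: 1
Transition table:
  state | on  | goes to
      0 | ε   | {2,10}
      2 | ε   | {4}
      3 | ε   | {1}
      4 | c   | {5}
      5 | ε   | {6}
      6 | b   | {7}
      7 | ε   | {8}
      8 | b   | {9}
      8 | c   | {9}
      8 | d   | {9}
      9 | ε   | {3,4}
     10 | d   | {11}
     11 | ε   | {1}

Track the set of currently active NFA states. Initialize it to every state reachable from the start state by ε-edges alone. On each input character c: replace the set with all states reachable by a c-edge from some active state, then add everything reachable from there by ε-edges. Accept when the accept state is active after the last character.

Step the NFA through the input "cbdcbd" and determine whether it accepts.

S₀ = ε-closure({0}) = {0,2,4,10}
'c' @ 1: {5,6}
'b' @ 2: {7,8}
'd' @ 3: {1,3,4,9}  (accept∈set)
'c' @ 4: {5,6}
'b' @ 5: {7,8}
'd' @ 6: {1,3,4,9}  (accept∈set)
after full input: {1,3,4,9}  (accept=1 in)

Answer: ACCEPT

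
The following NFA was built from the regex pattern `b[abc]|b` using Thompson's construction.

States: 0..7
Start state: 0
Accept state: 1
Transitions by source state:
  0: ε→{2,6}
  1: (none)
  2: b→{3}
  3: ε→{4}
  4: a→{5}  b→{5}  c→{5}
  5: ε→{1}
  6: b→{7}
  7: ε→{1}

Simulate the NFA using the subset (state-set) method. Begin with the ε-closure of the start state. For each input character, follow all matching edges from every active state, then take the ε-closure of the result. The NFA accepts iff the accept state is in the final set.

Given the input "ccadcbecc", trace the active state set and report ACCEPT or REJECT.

Answer: REJECT

Derivation:
start: ε-closure({0}) = {0,2,6}
'c' @ 1: {}  — dead — no transitions
rest 'cadcbecc' ignored (set empty)
after full input: {}  (accept=1 not in)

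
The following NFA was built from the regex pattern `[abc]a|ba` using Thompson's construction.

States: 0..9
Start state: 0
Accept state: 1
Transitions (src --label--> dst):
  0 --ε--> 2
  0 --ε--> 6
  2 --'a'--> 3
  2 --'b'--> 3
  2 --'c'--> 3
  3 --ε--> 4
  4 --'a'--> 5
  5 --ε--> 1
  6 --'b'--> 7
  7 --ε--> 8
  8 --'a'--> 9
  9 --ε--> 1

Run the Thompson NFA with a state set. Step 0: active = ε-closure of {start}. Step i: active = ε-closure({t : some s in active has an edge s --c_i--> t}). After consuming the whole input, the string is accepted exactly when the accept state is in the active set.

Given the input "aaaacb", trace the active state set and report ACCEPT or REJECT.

Answer: REJECT

Derivation:
start: ε-closure({0}) = {0,2,6}
'a' @ 1: {3,4}
'a' @ 2: {1,5}  (accept∈set)
'a' @ 3: {}  — state set empty
rest 'acb' ignored (set empty)
end set {} — state 1 not in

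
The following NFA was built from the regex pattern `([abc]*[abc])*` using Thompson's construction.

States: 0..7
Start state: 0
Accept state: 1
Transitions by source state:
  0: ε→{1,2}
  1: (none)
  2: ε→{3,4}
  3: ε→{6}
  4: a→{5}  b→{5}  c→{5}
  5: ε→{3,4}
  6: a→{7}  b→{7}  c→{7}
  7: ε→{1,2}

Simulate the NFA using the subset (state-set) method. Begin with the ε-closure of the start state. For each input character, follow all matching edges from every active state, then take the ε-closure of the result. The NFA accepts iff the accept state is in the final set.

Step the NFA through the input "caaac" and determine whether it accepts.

start: ε-closure({0}) = {0,1,2,3,4,6}
'c' @ 1: {1,2,3,4,5,6,7}  ✓accept
'a' @ 2: {1,2,3,4,5,6,7}  ✓accept
'a' @ 3: {1,2,3,4,5,6,7}  ✓accept
'a' @ 4: {1,2,3,4,5,6,7}  ✓accept
'c' @ 5: {1,2,3,4,5,6,7}  ✓accept
final: {1,2,3,4,5,6,7}; accept 1 in set

Answer: ACCEPT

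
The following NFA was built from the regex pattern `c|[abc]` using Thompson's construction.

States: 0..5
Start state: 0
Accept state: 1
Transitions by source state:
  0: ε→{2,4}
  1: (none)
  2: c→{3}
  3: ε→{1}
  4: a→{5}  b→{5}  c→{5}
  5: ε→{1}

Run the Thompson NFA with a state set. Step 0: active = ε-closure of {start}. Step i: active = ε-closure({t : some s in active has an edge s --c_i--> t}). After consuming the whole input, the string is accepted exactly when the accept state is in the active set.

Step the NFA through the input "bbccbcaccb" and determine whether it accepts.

Answer: REJECT

Steps:
start: ε-closure({0}) = {0,2,4}
'b' @ 1: {1,5}  (accept∈set)
'b' @ 2: {}  — state set empty
rest 'ccbcaccb' ignored (set empty)
end set {} — state 1 not in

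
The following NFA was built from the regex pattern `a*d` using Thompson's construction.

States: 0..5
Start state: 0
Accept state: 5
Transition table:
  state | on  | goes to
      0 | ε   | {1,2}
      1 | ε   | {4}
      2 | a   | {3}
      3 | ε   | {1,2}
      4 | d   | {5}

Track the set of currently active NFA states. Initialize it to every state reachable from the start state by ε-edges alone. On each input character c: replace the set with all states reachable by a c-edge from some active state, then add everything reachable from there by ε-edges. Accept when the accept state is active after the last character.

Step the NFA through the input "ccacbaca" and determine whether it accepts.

Answer: REJECT

Trace:
initial (ε-close {0}): {0,1,2,4}
'c' @ 1: {}  — no active states
rest 'cacbaca' ignored (set empty)
after full input: {}  (accept=5 not in)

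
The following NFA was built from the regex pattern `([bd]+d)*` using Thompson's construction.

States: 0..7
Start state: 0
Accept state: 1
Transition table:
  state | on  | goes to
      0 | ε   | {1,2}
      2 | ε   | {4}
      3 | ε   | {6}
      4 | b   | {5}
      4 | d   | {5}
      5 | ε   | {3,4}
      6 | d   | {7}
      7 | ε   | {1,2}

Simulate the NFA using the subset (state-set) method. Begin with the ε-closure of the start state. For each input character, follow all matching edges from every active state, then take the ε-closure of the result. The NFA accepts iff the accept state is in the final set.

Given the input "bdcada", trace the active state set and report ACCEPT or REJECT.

S₀ = ε-closure({0}) = {0,1,2,4}
'b' @ 1: {3,4,5,6}
'd' @ 2: {1,2,3,4,5,6,7}  ✓accept
'c' @ 3: {}  — dead — no transitions
rest 'ada' ignored (set empty)
end set {} — state 1 not in

Answer: REJECT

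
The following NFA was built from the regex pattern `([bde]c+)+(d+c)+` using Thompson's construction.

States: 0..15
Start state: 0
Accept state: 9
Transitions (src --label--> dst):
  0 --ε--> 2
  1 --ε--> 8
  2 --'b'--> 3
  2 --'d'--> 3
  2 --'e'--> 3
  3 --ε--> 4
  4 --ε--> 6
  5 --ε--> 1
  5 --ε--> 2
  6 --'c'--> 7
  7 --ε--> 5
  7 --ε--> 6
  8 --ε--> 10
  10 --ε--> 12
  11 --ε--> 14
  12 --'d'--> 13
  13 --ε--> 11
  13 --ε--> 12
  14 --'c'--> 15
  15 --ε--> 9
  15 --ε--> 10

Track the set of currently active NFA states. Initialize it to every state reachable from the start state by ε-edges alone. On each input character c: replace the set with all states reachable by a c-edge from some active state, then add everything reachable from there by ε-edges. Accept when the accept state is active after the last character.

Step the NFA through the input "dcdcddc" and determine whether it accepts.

initial (ε-close {0}): {0,2}
'd' @ 1: {3,4,6}
'c' @ 2: {1,2,5,6,7,8,10,12}
'd' @ 3: {3,4,6,11,12,13,14}
'c' @ 4: {1,2,5,6,7,8,9,10,12,15}  (accept∈set)
'd' @ 5: {3,4,6,11,12,13,14}
'd' @ 6: {11,12,13,14}
'c' @ 7: {9,10,12,15}  (accept∈set)
end set {9,10,12,15} — state 9 in

Answer: ACCEPT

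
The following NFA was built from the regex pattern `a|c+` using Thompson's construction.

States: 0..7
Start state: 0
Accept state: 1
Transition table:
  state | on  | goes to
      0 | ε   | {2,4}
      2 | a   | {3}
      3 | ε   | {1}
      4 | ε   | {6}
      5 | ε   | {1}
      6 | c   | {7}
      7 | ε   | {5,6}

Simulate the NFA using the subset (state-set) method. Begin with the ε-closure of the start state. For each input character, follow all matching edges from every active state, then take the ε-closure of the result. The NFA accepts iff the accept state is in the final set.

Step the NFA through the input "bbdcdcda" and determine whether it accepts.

Answer: REJECT

Trace:
S₀ = ε-closure({0}) = {0,2,4,6}
'b' @ 1: {}  — state set empty
rest 'bdcdcda' ignored (set empty)
after full input: {}  (accept=1 not in)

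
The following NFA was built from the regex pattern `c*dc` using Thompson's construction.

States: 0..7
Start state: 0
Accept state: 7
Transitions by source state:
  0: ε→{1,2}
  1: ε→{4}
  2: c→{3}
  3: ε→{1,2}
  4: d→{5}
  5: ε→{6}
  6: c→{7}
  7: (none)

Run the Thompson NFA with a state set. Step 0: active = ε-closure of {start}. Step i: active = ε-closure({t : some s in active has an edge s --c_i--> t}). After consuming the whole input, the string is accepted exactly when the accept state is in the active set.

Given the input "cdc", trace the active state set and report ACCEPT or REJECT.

Answer: ACCEPT

Derivation:
start: ε-closure({0}) = {0,1,2,4}
'c' @ 1: {1,2,3,4}
'd' @ 2: {5,6}
'c' @ 3: {7}  [accepting]
final: {7}; accept 7 in set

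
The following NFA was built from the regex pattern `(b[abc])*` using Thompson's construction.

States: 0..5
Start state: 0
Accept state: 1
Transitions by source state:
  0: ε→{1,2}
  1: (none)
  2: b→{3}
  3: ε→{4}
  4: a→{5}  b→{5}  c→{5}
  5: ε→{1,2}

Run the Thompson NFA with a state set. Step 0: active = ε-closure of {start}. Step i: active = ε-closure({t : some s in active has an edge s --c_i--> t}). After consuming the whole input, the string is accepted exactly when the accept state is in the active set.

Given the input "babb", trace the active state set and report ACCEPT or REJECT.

Answer: ACCEPT

Derivation:
start: ε-closure({0}) = {0,1,2}
'b' @ 1: {3,4}
'a' @ 2: {1,2,5}  [accepting]
'b' @ 3: {3,4}
'b' @ 4: {1,2,5}  [accepting]
end set {1,2,5} — state 1 in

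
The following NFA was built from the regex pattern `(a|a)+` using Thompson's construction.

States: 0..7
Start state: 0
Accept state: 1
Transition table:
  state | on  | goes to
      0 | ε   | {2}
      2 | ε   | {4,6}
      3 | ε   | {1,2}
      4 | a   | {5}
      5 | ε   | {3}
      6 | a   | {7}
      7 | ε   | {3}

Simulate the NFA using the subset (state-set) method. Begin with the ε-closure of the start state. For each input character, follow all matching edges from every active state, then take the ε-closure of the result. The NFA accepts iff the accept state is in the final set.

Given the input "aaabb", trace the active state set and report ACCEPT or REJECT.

Answer: REJECT

Steps:
S₀ = ε-closure({0}) = {0,2,4,6}
'a' @ 1: {1,2,3,4,5,6,7}  (accept∈set)
'a' @ 2: {1,2,3,4,5,6,7}  (accept∈set)
'a' @ 3: {1,2,3,4,5,6,7}  (accept∈set)
'b' @ 4: {}  — dead — no transitions
rest 'b' ignored (set empty)
final: {}; accept 1 not in set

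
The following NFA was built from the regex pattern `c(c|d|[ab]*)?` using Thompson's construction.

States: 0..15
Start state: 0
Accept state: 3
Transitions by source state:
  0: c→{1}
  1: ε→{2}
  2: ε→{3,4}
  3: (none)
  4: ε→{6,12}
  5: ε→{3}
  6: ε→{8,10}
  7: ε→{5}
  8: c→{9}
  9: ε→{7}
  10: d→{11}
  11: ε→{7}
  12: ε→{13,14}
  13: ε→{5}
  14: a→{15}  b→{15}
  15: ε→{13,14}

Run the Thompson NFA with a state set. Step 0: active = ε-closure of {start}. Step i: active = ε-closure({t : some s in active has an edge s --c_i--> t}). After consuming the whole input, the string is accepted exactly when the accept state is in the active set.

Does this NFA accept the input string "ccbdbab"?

initial (ε-close {0}): {0}
'c' @ 1: {1,2,3,4,5,6,8,10,12,13,14}  [accepting]
'c' @ 2: {3,5,7,9}  [accepting]
'b' @ 3: {}  — dead — no transitions
rest 'dbab' ignored (set empty)
after full input: {}  (accept=3 not in)

Answer: REJECT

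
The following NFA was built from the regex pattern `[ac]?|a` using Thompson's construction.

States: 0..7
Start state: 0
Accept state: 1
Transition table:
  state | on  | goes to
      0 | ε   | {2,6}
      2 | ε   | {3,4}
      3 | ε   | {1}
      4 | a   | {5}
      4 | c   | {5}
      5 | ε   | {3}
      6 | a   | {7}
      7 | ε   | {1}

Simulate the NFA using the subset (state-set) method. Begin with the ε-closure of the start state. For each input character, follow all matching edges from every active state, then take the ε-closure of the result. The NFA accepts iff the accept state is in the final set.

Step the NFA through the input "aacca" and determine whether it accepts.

Answer: REJECT

Derivation:
start: ε-closure({0}) = {0,1,2,3,4,6}
'a' @ 1: {1,3,5,7}  ✓accept
'a' @ 2: {}  — no active states
rest 'cca' ignored (set empty)
end set {} — state 1 not in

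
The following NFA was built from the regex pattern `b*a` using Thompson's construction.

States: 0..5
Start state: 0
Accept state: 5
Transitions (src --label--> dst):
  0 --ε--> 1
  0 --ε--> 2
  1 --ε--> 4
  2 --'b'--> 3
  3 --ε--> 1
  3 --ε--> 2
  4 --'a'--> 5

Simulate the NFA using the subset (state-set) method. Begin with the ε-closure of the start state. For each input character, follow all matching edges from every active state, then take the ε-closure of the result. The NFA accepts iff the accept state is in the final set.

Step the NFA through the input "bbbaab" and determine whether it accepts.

S₀ = ε-closure({0}) = {0,1,2,4}
'b' @ 1: {1,2,3,4}
'b' @ 2: {1,2,3,4}
'b' @ 3: {1,2,3,4}
'a' @ 4: {5}  (accept∈set)
'a' @ 5: {}  — no active states
rest 'b' ignored (set empty)
final: {}; accept 5 not in set

Answer: REJECT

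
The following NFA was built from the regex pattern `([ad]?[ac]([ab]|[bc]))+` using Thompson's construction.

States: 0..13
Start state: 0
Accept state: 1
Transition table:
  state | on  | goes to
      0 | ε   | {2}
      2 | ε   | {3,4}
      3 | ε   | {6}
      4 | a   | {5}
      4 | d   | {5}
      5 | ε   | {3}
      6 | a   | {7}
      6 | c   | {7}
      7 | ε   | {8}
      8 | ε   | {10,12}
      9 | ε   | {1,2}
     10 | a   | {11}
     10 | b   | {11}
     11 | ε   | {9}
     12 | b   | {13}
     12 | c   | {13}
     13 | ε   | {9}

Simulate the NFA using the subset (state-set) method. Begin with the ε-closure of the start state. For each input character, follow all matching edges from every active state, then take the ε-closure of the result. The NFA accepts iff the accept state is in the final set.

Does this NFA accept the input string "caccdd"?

Answer: REJECT

Trace:
S₀ = ε-closure({0}) = {0,2,3,4,6}
'c' @ 1: {7,8,10,12}
'a' @ 2: {1,2,3,4,6,9,11}  ✓accept
'c' @ 3: {7,8,10,12}
'c' @ 4: {1,2,3,4,6,9,13}  ✓accept
'd' @ 5: {3,5,6}
'd' @ 6: {}  — state set empty
final: {}; accept 1 not in set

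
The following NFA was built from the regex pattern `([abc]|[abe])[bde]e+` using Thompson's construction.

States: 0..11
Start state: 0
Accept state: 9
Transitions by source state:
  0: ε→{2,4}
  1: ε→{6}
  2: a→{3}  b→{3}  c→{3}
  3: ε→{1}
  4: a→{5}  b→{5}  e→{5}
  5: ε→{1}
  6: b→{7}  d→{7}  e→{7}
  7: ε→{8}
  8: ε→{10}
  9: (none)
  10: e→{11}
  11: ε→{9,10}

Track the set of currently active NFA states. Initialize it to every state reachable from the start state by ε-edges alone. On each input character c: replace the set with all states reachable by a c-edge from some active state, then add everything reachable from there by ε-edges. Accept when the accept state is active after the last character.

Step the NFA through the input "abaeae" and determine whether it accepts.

S₀ = ε-closure({0}) = {0,2,4}
'a' @ 1: {1,3,5,6}
'b' @ 2: {7,8,10}
'a' @ 3: {}  — no active states
rest 'eae' ignored (set empty)
after full input: {}  (accept=9 not in)

Answer: REJECT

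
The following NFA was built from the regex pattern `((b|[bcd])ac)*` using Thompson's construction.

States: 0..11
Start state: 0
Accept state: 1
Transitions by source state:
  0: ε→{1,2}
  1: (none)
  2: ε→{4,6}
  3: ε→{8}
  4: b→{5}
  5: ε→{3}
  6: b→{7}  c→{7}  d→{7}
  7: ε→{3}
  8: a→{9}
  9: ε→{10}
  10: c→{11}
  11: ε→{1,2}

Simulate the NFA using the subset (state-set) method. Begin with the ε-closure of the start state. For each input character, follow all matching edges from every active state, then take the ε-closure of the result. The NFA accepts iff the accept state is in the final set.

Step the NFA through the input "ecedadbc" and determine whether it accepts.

Answer: REJECT

Derivation:
start: ε-closure({0}) = {0,1,2,4,6}
'e' @ 1: {}  — dead — no transitions
rest 'cedadbc' ignored (set empty)
after full input: {}  (accept=1 not in)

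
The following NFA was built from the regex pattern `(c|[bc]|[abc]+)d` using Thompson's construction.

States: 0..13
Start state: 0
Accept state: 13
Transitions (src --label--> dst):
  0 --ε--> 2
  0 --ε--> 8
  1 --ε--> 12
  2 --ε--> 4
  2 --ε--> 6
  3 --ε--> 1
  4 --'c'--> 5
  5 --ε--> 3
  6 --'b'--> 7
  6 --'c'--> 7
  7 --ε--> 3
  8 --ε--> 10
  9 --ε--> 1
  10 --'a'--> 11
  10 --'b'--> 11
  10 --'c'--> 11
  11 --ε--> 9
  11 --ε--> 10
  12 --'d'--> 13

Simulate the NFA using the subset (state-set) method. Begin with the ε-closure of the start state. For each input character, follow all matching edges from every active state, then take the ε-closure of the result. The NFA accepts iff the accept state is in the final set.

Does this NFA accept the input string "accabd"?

Answer: ACCEPT

Steps:
initial (ε-close {0}): {0,2,4,6,8,10}
'a' @ 1: {1,9,10,11,12}
'c' @ 2: {1,9,10,11,12}
'c' @ 3: {1,9,10,11,12}
'a' @ 4: {1,9,10,11,12}
'b' @ 5: {1,9,10,11,12}
'd' @ 6: {13}  [accepting]
after full input: {13}  (accept=13 in)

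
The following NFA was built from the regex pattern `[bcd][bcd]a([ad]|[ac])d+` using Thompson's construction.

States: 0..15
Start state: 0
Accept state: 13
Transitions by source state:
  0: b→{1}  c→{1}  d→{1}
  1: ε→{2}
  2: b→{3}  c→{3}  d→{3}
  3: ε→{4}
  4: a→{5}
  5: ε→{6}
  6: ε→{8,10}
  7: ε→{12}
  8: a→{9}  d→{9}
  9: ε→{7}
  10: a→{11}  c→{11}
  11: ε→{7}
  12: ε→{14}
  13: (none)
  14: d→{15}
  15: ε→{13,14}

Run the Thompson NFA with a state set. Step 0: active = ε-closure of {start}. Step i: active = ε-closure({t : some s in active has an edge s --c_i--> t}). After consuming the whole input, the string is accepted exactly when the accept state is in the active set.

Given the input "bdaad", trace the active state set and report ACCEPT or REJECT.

Answer: ACCEPT

Steps:
S₀ = ε-closure({0}) = {0}
'b' @ 1: {1,2}
'd' @ 2: {3,4}
'a' @ 3: {5,6,8,10}
'a' @ 4: {7,9,11,12,14}
'd' @ 5: {13,14,15}  ✓accept
final: {13,14,15}; accept 13 in set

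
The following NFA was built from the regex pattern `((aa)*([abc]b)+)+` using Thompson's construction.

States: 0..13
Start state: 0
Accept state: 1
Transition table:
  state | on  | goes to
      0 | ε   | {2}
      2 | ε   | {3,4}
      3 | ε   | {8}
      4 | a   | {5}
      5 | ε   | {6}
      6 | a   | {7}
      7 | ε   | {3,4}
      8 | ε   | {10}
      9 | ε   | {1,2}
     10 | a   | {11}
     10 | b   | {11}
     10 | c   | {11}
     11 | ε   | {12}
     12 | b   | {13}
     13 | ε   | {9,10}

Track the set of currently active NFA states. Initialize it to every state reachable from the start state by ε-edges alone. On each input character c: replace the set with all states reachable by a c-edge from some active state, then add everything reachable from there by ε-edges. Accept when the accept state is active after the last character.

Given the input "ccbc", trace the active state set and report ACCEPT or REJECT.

initial (ε-close {0}): {0,2,3,4,8,10}
'c' @ 1: {11,12}
'c' @ 2: {}  — dead — no transitions
rest 'bc' ignored (set empty)
end set {} — state 1 not in

Answer: REJECT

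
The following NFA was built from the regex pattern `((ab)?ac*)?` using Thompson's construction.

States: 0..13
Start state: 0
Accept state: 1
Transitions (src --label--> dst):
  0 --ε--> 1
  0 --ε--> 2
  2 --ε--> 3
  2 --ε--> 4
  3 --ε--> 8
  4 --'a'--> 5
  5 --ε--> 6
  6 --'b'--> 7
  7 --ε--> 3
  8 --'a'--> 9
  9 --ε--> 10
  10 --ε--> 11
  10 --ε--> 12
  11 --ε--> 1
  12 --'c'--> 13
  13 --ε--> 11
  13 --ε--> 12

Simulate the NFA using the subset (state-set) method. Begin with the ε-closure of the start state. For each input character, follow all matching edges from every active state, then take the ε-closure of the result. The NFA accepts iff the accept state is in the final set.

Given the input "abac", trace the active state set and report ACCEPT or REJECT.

Answer: ACCEPT

Derivation:
S₀ = ε-closure({0}) = {0,1,2,3,4,8}
'a' @ 1: {1,5,6,9,10,11,12}  (accept∈set)
'b' @ 2: {3,7,8}
'a' @ 3: {1,9,10,11,12}  (accept∈set)
'c' @ 4: {1,11,12,13}  (accept∈set)
end set {1,11,12,13} — state 1 in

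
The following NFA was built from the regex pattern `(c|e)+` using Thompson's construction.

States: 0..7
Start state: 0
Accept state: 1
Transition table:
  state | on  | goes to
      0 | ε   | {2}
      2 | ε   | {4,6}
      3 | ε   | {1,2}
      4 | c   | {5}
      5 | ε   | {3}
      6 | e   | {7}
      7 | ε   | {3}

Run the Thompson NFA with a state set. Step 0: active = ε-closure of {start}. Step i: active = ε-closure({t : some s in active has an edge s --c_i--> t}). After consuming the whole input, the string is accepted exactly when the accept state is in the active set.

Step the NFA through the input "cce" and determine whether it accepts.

initial (ε-close {0}): {0,2,4,6}
'c' @ 1: {1,2,3,4,5,6}  (accept∈set)
'c' @ 2: {1,2,3,4,5,6}  (accept∈set)
'e' @ 3: {1,2,3,4,6,7}  (accept∈set)
end set {1,2,3,4,6,7} — state 1 in

Answer: ACCEPT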